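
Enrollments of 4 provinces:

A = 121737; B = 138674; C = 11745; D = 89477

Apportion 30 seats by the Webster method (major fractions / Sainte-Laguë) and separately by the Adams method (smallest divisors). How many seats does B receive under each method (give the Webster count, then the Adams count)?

Webster: A 10, B 12, C 1, D 7.
Adams: A 10, B 11, C 1, D 8.
B gets 12 under Webster and 11 under Adams.

12 and 11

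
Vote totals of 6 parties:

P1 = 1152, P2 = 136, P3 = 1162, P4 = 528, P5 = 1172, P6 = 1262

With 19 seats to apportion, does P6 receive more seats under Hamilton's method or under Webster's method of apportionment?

Hamilton: P1 4, P2 1, P3 4, P4 2, P5 4, P6 4.
Webster: P1 4, P2 0, P3 4, P4 2, P5 4, P6 5.
P6 gets 4 under Hamilton and 5 under Webster.

Webster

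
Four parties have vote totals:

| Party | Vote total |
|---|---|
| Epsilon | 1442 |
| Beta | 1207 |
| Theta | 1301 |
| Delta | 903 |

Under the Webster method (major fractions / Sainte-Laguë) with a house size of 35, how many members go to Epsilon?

Standard divisor 4853/35 ≈ 138.657; standard quotas: Epsilon 10.400, Beta 8.705, Theta 9.383, Delta 6.512.
Rounding to the nearest integer gives Epsilon 10, Beta 9, Theta 9, Delta 7 — total 35, matching the house size, so no adjustment is needed.
Epsilon receives 10.

10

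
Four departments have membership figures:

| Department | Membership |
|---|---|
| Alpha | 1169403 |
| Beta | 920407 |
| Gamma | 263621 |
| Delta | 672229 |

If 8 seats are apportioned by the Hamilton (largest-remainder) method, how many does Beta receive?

2

The standard divisor is 3025660/8 ≈ 378207.5.
Standard quotas: Alpha 3.0920, Beta 2.4336, Gamma 0.6970, Delta 1.7774.
Lower quotas: Alpha 3, Beta 2, Gamma 0, Delta 1 (sum 6, leaving 2 seats).
Remainders in descending order: Delta 0.7774, Gamma 0.6970, Beta 0.4336, Alpha 0.0920.
The surplus seats go to Delta, Gamma.
Beta receives 2.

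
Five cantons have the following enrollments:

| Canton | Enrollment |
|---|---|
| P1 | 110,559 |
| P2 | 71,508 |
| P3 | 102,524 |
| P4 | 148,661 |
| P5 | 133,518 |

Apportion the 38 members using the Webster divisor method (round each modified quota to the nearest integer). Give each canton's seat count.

P1 7, P2 5, P3 7, P4 10, P5 9

Standard divisor 566770/38 ≈ 14915; standard quotas: P1 7.413, P2 4.794, P3 6.874, P4 9.967, P5 8.952.
Rounding to the nearest integer gives P1 7, P2 5, P3 7, P4 10, P5 9 — total 38, matching the house size, so no adjustment is needed.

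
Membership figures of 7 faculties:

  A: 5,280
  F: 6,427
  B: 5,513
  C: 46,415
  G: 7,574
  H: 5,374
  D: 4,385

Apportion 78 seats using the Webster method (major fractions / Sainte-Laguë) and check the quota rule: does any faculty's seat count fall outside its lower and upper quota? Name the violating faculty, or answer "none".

Standard quotas: A 5.086, F 6.191, B 5.311, C 44.714, G 7.296, H 5.177, D 4.224.
Webster allocation: A 5, F 6, B 5, C 46, G 7, H 5, D 4.
C has quota 44.714 (lower 44, upper 45) but receives 46 — outside the quota interval.

C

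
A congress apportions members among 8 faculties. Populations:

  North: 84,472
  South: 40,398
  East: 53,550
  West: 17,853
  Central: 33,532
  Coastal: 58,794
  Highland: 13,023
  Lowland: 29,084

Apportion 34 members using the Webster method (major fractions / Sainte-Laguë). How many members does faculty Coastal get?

Standard divisor 330706/34 ≈ 9726.647; standard quotas: North 8.685, South 4.153, East 5.505, West 1.835, Central 3.447, Coastal 6.045, Highland 1.339, Lowland 2.990.
Rounding to the nearest integer gives North 9, South 4, East 6, West 2, Central 3, Coastal 6, Highland 1, Lowland 3 — total 34, matching the house size, so no adjustment is needed.
Coastal receives 6.

6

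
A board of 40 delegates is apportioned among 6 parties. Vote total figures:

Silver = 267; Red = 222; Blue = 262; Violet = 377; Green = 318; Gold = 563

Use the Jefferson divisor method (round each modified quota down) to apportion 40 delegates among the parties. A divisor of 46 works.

Silver 5, Red 4, Blue 5, Violet 8, Green 6, Gold 12

With modified divisor 46: modified quotas Silver 5.804, Red 4.826, Blue 5.696, Violet 8.196, Green 6.913, Gold 12.239.
Rounding down: Silver 5, Red 4, Blue 5, Violet 8, Green 6, Gold 12 (total 40).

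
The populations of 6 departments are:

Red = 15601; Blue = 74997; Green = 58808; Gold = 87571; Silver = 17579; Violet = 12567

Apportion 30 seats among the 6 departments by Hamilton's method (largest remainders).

Red 2, Blue 8, Green 7, Gold 10, Silver 2, Violet 1

The standard divisor is 267123/30 ≈ 8904.1.
Standard quotas: Red 1.7521, Blue 8.4227, Green 6.6046, Gold 9.8349, Silver 1.9743, Violet 1.4114.
Lower quotas: Red 1, Blue 8, Green 6, Gold 9, Silver 1, Violet 1 (sum 26, leaving 4 seats).
Remainders in descending order: Silver 0.9743, Gold 0.8349, Red 0.7521, Green 0.6046, Blue 0.4227, Violet 0.4114.
The surplus seats go to Silver, Gold, Red, Green.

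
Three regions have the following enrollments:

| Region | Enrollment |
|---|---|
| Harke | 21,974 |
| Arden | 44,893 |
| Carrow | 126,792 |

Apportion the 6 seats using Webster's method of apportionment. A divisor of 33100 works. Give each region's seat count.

With modified divisor 33100: modified quotas Harke 0.664, Arden 1.356, Carrow 3.831.
Rounding to the nearest integer: Harke 1, Arden 1, Carrow 4 (total 6).

Harke 1, Arden 1, Carrow 4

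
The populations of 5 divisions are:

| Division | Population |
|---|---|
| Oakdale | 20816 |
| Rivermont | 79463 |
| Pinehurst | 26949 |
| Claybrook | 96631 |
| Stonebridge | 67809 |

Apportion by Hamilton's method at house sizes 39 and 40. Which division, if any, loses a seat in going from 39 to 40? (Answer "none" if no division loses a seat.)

none

At 39 seats: Oakdale 3, Rivermont 11, Pinehurst 3, Claybrook 13, Stonebridge 9.
At 40 seats: Oakdale 3, Rivermont 11, Pinehurst 4, Claybrook 13, Stonebridge 9.
No division's allocation decreased.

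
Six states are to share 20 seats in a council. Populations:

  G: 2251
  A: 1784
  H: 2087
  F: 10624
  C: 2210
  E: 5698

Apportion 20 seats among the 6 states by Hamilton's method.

G 2, A 1, H 2, F 8, C 2, E 5

Total 24654; standard divisor 24654/20 ≈ 1232.7.
Standard quotas: G 1.8261, A 1.4472, H 1.6930, F 8.6185, C 1.7928, E 4.6224.
Lower quotas: G 1, A 1, H 1, F 8, C 1, E 4 (sum 16, leaving 4 seats).
Remainders in descending order: G 0.8261, C 0.7928, H 0.6930, E 0.6224, F 0.6185, A 0.4472.
Largest remainders: G, C, H, E receive the extra seats.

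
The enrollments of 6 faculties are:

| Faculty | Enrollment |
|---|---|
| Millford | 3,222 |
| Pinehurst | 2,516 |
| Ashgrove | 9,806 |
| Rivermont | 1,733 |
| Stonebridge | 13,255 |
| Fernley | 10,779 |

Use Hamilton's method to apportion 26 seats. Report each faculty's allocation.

Millford 2, Pinehurst 2, Ashgrove 6, Rivermont 1, Stonebridge 8, Fernley 7

Total 41311; standard divisor 41311/26 ≈ 1588.885.
Standard quotas: Millford 2.0278, Pinehurst 1.5835, Ashgrove 6.1716, Rivermont 1.0907, Stonebridge 8.3423, Fernley 6.7840.
Lower quotas: Millford 2, Pinehurst 1, Ashgrove 6, Rivermont 1, Stonebridge 8, Fernley 6 (sum 24, leaving 2 seats).
Remainders in descending order: Fernley 0.7840, Pinehurst 0.5835, Stonebridge 0.3423, Ashgrove 0.1716, Rivermont 0.0907, Millford 0.0278.
Largest remainders: Fernley, Pinehurst receive the extra seats.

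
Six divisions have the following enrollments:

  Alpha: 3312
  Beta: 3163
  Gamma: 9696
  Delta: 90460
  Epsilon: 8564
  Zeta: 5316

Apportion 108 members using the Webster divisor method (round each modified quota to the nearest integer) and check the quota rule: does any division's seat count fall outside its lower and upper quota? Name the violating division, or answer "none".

Delta

Standard quotas: Alpha 2.968, Beta 2.835, Gamma 8.689, Delta 81.069, Epsilon 7.675, Zeta 4.764.
Webster allocation: Alpha 3, Beta 3, Gamma 9, Delta 80, Epsilon 8, Zeta 5.
Delta has quota 81.069 (lower 81, upper 82) but receives 80 — outside the quota interval.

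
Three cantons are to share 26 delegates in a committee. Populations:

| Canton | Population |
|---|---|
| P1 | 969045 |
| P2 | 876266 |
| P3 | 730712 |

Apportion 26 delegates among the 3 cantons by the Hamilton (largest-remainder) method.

Total 2576023; standard divisor 2576023/26 ≈ 99077.808.
Standard quotas: P1 9.7806, P2 8.8442, P3 7.3751.
Lower quotas: P1 9, P2 8, P3 7 (sum 24, leaving 2 seats).
Remainders in descending order: P2 0.8442, P1 0.7806, P3 0.3751.
The surplus seats go to P2, P1.

P1: 10, P2: 9, P3: 7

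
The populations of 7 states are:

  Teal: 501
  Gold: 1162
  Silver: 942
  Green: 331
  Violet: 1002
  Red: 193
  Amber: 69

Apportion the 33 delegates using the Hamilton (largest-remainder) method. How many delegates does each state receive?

Teal: 4, Gold: 9, Silver: 7, Green: 3, Violet: 8, Red: 1, Amber: 1

Standard divisor: 4200 ÷ 33 ≈ 127.273.
Standard quotas: Teal 3.936, Gold 9.130, Silver 7.401, Green 2.601, Violet 7.873, Red 1.516, Amber 0.542.
Lower quotas: Teal 3, Gold 9, Silver 7, Green 2, Violet 7, Red 1, Amber 0 (sum 29, leaving 4 seats).
Remainders in descending order: Teal 0.936, Violet 0.873, Green 0.601, Amber 0.542, Red 0.516, Silver 0.401, Gold 0.130.
Largest remainders: Teal, Violet, Green, Amber receive the extra seats.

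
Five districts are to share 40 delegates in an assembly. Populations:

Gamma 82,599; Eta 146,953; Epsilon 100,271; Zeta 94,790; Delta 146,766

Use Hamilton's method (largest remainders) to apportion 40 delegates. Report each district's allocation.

Standard divisor: 571379 ÷ 40 ≈ 14284.475.
Standard quotas: Gamma 5.7824, Eta 10.2876, Epsilon 7.0196, Zeta 6.6359, Delta 10.2745.
Lower quotas: Gamma 5, Eta 10, Epsilon 7, Zeta 6, Delta 10 (sum 38, leaving 2 seats).
Remainders in descending order: Gamma 0.7824, Zeta 0.6359, Eta 0.2876, Delta 0.2745, Epsilon 0.0196.
The surplus seats go to Gamma, Zeta.

Gamma 6, Eta 10, Epsilon 7, Zeta 7, Delta 10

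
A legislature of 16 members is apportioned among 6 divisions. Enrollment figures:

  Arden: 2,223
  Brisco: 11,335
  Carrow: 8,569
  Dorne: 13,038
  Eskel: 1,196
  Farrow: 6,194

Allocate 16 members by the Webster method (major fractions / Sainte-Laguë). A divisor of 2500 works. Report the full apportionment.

With modified divisor 2500: modified quotas Arden 0.889, Brisco 4.534, Carrow 3.428, Dorne 5.215, Eskel 0.478, Farrow 2.478.
Rounding to the nearest integer: Arden 1, Brisco 5, Carrow 3, Dorne 5, Eskel 0, Farrow 2 (total 16).

Arden 1, Brisco 5, Carrow 3, Dorne 5, Eskel 0, Farrow 2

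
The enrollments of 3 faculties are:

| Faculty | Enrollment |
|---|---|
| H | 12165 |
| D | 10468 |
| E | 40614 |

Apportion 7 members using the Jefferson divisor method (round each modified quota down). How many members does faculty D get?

Standard divisor 63247/7 ≈ 9035.286; standard quotas: H 1.346, D 1.159, E 4.495.
Rounding down gives 1, 1, 4 = 6 seats, so the divisor must be adjusted.
With modified divisor 7400: modified quotas H 1.644, D 1.415, E 5.488.
Rounding down: H 1, D 1, E 5 (total 7).
D receives 1.

1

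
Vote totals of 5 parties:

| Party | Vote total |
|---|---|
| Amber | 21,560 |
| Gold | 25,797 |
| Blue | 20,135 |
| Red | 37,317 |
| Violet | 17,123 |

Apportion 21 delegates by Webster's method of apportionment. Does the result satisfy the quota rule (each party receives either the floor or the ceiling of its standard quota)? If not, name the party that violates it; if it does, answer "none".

none

Standard quotas: Amber 3.713, Gold 4.443, Blue 3.468, Red 6.427, Violet 2.949.
Webster allocation: Amber 4, Gold 4, Blue 4, Red 6, Violet 3.
Every allocation lies between the lower and upper quota.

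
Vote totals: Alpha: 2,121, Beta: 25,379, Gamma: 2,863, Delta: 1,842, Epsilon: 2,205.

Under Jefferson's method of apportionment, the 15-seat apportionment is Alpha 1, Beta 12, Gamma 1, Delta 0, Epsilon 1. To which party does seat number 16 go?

Beta

Priority for the next seat is population ÷ (current seats + 1).
Priorities: Alpha 1060.500, Beta 1952.231, Gamma 1431.500, Delta 1842.000, Epsilon 1102.500.
Highest priority: Beta.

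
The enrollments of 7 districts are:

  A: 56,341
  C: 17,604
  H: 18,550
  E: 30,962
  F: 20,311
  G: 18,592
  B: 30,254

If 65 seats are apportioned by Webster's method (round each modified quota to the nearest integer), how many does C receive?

Standard divisor 192614/65 ≈ 2963.292; standard quotas: A 19.013, C 5.941, H 6.260, E 10.449, F 6.854, G 6.274, B 10.210.
Rounding to the nearest integer gives 19, 6, 6, 10, 7, 6, 10 = 64 seats, so the divisor must be adjusted.
With modified divisor 2900: modified quotas A 19.428, C 6.070, H 6.397, E 10.677, F 7.004, G 6.411, B 10.432.
Rounding to the nearest integer: A 19, C 6, H 6, E 11, F 7, G 6, B 10 (total 65).
C receives 6.

6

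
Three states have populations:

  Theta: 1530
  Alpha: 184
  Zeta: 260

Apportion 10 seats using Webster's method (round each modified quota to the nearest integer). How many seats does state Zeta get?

1

Standard divisor 1974/10 ≈ 197.4; standard quotas: Theta 7.751, Alpha 0.932, Zeta 1.317.
Rounding to the nearest integer gives Theta 8, Alpha 1, Zeta 1 — total 10, matching the house size, so no adjustment is needed.
Zeta receives 1.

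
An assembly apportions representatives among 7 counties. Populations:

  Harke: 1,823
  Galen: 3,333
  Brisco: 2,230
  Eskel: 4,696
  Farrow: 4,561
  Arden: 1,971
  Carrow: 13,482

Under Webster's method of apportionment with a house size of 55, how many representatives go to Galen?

Standard divisor 32096/55 ≈ 583.564; standard quotas: Harke 3.124, Galen 5.711, Brisco 3.821, Eskel 8.047, Farrow 7.816, Arden 3.378, Carrow 23.103.
Rounding to the nearest integer gives Harke 3, Galen 6, Brisco 4, Eskel 8, Farrow 8, Arden 3, Carrow 23 — total 55, matching the house size, so no adjustment is needed.
Galen receives 6.

6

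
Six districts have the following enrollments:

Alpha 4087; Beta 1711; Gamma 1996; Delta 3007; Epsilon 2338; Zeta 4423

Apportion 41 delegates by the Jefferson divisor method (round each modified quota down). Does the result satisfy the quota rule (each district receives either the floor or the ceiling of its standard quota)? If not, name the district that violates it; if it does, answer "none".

Standard quotas: Alpha 9.541, Beta 3.994, Gamma 4.660, Delta 7.020, Epsilon 5.458, Zeta 10.326.
Jefferson allocation: Alpha 10, Beta 4, Gamma 4, Delta 7, Epsilon 5, Zeta 11.
Every allocation lies between the lower and upper quota.

none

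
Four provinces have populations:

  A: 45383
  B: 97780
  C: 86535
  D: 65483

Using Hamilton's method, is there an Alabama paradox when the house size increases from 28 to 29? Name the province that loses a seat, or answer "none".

At 28 seats: A 5, B 9, C 8, D 6.
At 29 seats: A 4, B 10, C 9, D 6.
A drops from 5 to 4.

A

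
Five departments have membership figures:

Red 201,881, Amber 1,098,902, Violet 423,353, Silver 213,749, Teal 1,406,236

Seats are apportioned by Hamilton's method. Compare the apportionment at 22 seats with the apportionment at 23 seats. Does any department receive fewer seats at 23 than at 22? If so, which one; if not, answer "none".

Silver

At 22 seats: Red 1, Amber 7, Violet 3, Silver 2, Teal 9.
At 23 seats: Red 1, Amber 8, Violet 3, Silver 1, Teal 10.
Silver drops from 2 to 1.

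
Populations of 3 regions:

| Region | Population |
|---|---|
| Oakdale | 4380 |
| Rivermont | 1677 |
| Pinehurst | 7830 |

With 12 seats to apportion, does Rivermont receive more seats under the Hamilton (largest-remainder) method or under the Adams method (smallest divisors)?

Hamilton: Oakdale 4, Rivermont 1, Pinehurst 7.
Adams: Oakdale 4, Rivermont 2, Pinehurst 6.
Rivermont gets 1 under Hamilton and 2 under Adams.

Adams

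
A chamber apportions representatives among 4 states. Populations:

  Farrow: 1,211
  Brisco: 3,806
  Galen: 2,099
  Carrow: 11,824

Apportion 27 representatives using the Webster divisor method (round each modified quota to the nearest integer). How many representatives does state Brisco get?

5

Standard divisor 18940/27 ≈ 701.481; standard quotas: Farrow 1.726, Brisco 5.426, Galen 2.992, Carrow 16.856.
Rounding to the nearest integer gives Farrow 2, Brisco 5, Galen 3, Carrow 17 — total 27, matching the house size, so no adjustment is needed.
Brisco receives 5.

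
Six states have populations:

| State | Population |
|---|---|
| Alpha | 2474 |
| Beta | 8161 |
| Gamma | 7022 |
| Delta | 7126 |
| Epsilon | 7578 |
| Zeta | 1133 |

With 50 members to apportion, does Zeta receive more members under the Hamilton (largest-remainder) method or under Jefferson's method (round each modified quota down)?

Hamilton

Hamilton: Alpha 4, Beta 12, Gamma 10, Delta 11, Epsilon 11, Zeta 2.
Jefferson: Alpha 3, Beta 12, Gamma 11, Delta 11, Epsilon 12, Zeta 1.
Zeta gets 2 under Hamilton and 1 under Jefferson.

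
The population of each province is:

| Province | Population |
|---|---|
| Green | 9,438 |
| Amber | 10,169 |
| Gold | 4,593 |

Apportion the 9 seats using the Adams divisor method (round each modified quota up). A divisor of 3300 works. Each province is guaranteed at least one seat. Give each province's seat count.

With modified divisor 3300: modified quotas Green 2.860, Amber 3.082, Gold 1.392.
Rounding up: Green 3, Amber 4, Gold 2 (total 9).

Green 3; Amber 4; Gold 2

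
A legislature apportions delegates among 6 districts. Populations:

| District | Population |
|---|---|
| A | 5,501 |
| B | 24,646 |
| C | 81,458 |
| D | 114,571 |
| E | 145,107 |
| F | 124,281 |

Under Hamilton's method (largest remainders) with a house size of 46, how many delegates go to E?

Total 495564; standard divisor 495564/46 ≈ 10773.13.
Standard quotas: A 0.5106, B 2.2877, C 7.5612, D 10.6349, E 13.4693, F 11.5362.
Lower quotas: A 0, B 2, C 7, D 10, E 13, F 11 (sum 43, leaving 3 seats).
Remainders in descending order: D 0.6349, C 0.5612, F 0.5362, A 0.5106, E 0.4693, B 0.2877.
The surplus seats go to D, C, F.
E receives 13.

13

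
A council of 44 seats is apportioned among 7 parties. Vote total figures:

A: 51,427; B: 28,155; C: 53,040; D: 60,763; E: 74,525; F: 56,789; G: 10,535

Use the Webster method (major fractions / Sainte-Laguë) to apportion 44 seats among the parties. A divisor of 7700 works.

With modified divisor 7700: modified quotas A 6.679, B 3.656, C 6.888, D 7.891, E 9.679, F 7.375, G 1.368.
Rounding to the nearest integer: A 7, B 4, C 7, D 8, E 10, F 7, G 1 (total 44).

A 7, B 4, C 7, D 8, E 10, F 7, G 1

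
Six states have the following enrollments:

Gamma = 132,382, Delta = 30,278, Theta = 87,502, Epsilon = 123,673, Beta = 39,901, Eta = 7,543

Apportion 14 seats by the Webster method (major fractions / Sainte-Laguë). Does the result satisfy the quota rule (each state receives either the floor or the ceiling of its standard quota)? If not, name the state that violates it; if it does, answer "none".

Standard quotas: Gamma 4.399, Delta 1.006, Theta 2.908, Epsilon 4.110, Beta 1.326, Eta 0.251.
Webster allocation: Gamma 5, Delta 1, Theta 3, Epsilon 4, Beta 1, Eta 0.
Every allocation lies between the lower and upper quota.

none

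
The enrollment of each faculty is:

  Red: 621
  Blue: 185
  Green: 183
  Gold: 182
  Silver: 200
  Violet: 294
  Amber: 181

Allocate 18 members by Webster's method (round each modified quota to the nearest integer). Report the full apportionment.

Red: 5; Blue: 2; Green: 2; Gold: 2; Silver: 2; Violet: 3; Amber: 2

Standard divisor 1846/18 ≈ 102.556; standard quotas: Red 6.055, Blue 1.804, Green 1.784, Gold 1.775, Silver 1.950, Violet 2.867, Amber 1.765.
Rounding to the nearest integer gives 6, 2, 2, 2, 2, 3, 2 = 19 seats, so the divisor must be adjusted.
With modified divisor 115: modified quotas Red 5.400, Blue 1.609, Green 1.591, Gold 1.583, Silver 1.739, Violet 2.557, Amber 1.574.
Rounding to the nearest integer: Red 5, Blue 2, Green 2, Gold 2, Silver 2, Violet 3, Amber 2 (total 18).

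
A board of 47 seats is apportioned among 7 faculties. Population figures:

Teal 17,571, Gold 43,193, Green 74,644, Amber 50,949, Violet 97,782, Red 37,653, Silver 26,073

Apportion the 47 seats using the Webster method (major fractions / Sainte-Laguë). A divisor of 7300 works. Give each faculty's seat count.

Teal 2, Gold 6, Green 10, Amber 7, Violet 13, Red 5, Silver 4

With modified divisor 7300: modified quotas Teal 2.407, Gold 5.917, Green 10.225, Amber 6.979, Violet 13.395, Red 5.158, Silver 3.572.
Rounding to the nearest integer: Teal 2, Gold 6, Green 10, Amber 7, Violet 13, Red 5, Silver 4 (total 47).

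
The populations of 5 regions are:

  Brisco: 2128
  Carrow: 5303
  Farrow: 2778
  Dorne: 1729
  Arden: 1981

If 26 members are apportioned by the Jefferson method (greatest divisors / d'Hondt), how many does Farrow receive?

5

Standard divisor 13919/26 ≈ 535.346; standard quotas: Brisco 3.975, Carrow 9.906, Farrow 5.189, Dorne 3.230, Arden 3.700.
Rounding down gives 3, 9, 5, 3, 3 = 23 seats, so the divisor must be adjusted.
With modified divisor 490: modified quotas Brisco 4.343, Carrow 10.822, Farrow 5.669, Dorne 3.529, Arden 4.043.
Rounding down: Brisco 4, Carrow 10, Farrow 5, Dorne 3, Arden 4 (total 26).
Farrow receives 5.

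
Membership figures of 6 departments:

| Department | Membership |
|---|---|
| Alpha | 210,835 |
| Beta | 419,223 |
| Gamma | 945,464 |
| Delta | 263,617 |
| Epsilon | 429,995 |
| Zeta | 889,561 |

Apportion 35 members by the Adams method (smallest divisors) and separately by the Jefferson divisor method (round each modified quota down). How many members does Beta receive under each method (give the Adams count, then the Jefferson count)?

5 and 4

Adams: Alpha 3, Beta 5, Gamma 10, Delta 3, Epsilon 5, Zeta 9.
Jefferson: Alpha 2, Beta 4, Gamma 11, Delta 3, Epsilon 5, Zeta 10.
Beta gets 5 under Adams and 4 under Jefferson.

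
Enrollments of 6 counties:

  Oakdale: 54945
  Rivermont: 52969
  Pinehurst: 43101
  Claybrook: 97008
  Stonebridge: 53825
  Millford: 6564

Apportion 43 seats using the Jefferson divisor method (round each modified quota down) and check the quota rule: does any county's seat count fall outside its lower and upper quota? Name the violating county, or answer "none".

none

Standard quotas: Oakdale 7.661, Rivermont 7.385, Pinehurst 6.009, Claybrook 13.525, Stonebridge 7.504, Millford 0.915.
Jefferson allocation: Oakdale 8, Rivermont 7, Pinehurst 6, Claybrook 14, Stonebridge 8, Millford 0.
Every allocation lies between the lower and upper quota.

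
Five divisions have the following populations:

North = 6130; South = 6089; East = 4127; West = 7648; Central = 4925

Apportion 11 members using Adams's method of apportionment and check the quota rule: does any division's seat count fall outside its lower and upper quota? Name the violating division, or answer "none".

Standard quotas: North 2.332, South 2.316, East 1.570, West 2.909, Central 1.873.
Adams allocation: North 2, South 2, East 2, West 3, Central 2.
Every allocation lies between the lower and upper quota.

none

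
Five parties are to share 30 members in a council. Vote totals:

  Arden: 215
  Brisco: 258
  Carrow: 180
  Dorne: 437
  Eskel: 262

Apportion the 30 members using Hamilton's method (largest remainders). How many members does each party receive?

Standard divisor: 1352 ÷ 30 ≈ 45.067.
Standard quotas: Arden 4.771, Brisco 5.725, Carrow 3.994, Dorne 9.697, Eskel 5.814.
Lower quotas: Arden 4, Brisco 5, Carrow 3, Dorne 9, Eskel 5 (sum 26, leaving 4 seats).
Remainders in descending order: Carrow 0.994, Eskel 0.814, Arden 0.771, Brisco 0.725, Dorne 0.697.
Largest remainders: Carrow, Eskel, Arden, Brisco receive the extra seats.

Arden: 5; Brisco: 6; Carrow: 4; Dorne: 9; Eskel: 6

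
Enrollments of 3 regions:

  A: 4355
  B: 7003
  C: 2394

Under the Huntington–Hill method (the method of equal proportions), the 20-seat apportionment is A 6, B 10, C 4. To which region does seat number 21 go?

A

Priority for the next seat is population ÷ (√(s·(s+1))).
Priorities: A 671.991, B 667.710, C 535.315.
Highest priority: A.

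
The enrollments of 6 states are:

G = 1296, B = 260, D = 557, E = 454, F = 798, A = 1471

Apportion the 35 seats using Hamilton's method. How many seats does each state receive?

The standard divisor is 4836/35 ≈ 138.171.
Standard quotas: G 9.380, B 1.882, D 4.031, E 3.286, F 5.775, A 10.646.
Lower quotas: G 9, B 1, D 4, E 3, F 5, A 10 (sum 32, leaving 3 seats).
Remainders in descending order: B 0.882, F 0.775, A 0.646, G 0.380, E 0.286, D 0.031.
Largest remainders: B, F, A receive the extra seats.

G 9; B 2; D 4; E 3; F 6; A 11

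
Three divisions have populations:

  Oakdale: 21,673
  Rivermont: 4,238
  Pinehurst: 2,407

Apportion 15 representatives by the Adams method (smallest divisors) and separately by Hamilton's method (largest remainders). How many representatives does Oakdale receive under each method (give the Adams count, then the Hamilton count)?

11 and 12

Adams: Oakdale 11, Rivermont 2, Pinehurst 2.
Hamilton: Oakdale 12, Rivermont 2, Pinehurst 1.
Oakdale gets 11 under Adams and 12 under Hamilton.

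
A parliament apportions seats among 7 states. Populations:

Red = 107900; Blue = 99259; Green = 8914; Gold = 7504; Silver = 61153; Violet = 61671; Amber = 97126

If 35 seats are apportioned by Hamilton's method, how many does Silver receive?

5

The standard divisor is 443527/35 ≈ 12672.2.
Standard quotas: Red 8.5147, Blue 7.8328, Green 0.7034, Gold 0.5922, Silver 4.8258, Violet 4.8666, Amber 7.6645.
Lower quotas: Red 8, Blue 7, Green 0, Gold 0, Silver 4, Violet 4, Amber 7 (sum 30, leaving 5 seats).
Remainders in descending order: Violet 0.8666, Blue 0.8328, Silver 0.8258, Green 0.7034, Amber 0.6645, Gold 0.5922, Red 0.5147.
The surplus seats go to Violet, Blue, Silver, Green, Amber.
Silver receives 5.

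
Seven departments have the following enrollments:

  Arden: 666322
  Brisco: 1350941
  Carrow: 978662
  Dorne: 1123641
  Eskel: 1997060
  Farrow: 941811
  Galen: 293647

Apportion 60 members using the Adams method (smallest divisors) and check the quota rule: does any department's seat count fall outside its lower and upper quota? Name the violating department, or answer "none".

Eskel

Standard quotas: Arden 5.438, Brisco 11.025, Carrow 7.987, Dorne 9.170, Eskel 16.298, Farrow 7.686, Galen 2.396.
Adams allocation: Arden 6, Brisco 11, Carrow 8, Dorne 9, Eskel 15, Farrow 8, Galen 3.
Eskel has quota 16.298 (lower 16, upper 17) but receives 15 — outside the quota interval.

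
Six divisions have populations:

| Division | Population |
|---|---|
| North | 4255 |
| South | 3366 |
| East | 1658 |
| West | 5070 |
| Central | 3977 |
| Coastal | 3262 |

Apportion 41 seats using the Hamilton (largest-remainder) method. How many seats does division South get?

6

Total 21588; standard divisor 21588/41 ≈ 526.537.
Standard quotas: North 8.0811, South 6.3927, East 3.1489, West 9.6290, Central 7.5531, Coastal 6.1952.
Lower quotas: North 8, South 6, East 3, West 9, Central 7, Coastal 6 (sum 39, leaving 2 seats).
Remainders in descending order: West 0.6290, Central 0.5531, South 0.3927, Coastal 0.1952, East 0.1489, North 0.0811.
The surplus seats go to West, Central.
South receives 6.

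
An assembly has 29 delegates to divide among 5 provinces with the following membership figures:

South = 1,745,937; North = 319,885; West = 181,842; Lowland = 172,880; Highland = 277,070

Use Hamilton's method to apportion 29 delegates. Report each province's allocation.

Total 2697614; standard divisor 2697614/29 ≈ 93021.172.
Standard quotas: South 18.7692, North 3.4388, West 1.9548, Lowland 1.8585, Highland 2.9786.
Lower quotas: South 18, North 3, West 1, Lowland 1, Highland 2 (sum 25, leaving 4 seats).
Remainders in descending order: Highland 0.9786, West 0.9548, Lowland 0.8585, South 0.7692, North 0.4388.
Largest remainders: Highland, West, Lowland, South receive the extra seats.

South 19, North 3, West 2, Lowland 2, Highland 3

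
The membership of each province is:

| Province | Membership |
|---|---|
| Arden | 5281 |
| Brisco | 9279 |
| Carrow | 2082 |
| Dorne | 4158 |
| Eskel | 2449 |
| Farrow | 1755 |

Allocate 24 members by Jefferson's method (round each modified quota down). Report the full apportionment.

Standard divisor 25004/24 ≈ 1041.833; standard quotas: Arden 5.069, Brisco 8.906, Carrow 1.998, Dorne 3.991, Eskel 2.351, Farrow 1.685.
Rounding down gives 5, 8, 1, 3, 2, 1 = 20 seats, so the divisor must be adjusted.
With modified divisor 900: modified quotas Arden 5.868, Brisco 10.310, Carrow 2.313, Dorne 4.620, Eskel 2.721, Farrow 1.950.
Rounding down: Arden 5, Brisco 10, Carrow 2, Dorne 4, Eskel 2, Farrow 1 (total 24).

Arden 5; Brisco 10; Carrow 2; Dorne 4; Eskel 2; Farrow 1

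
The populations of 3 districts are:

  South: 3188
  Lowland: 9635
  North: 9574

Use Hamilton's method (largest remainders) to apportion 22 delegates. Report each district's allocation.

The standard divisor is 22397/22 ≈ 1018.045.
Standard quotas: South 3.1315, Lowland 9.4642, North 9.4043.
Lower quotas: South 3, Lowland 9, North 9 (sum 21, leaving 1 seat).
Remainders in descending order: Lowland 0.4642, North 0.4043, South 0.1315.
Largest remainder: Lowland receives the extra seat.

South: 3, Lowland: 10, North: 9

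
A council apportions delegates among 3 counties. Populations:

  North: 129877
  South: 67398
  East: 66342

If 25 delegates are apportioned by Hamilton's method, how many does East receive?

The standard divisor is 263617/25 ≈ 10544.68.
Standard quotas: North 12.3168, South 6.3917, East 6.2915.
Lower quotas: North 12, South 6, East 6 (sum 24, leaving 1 seat).
Remainders in descending order: South 0.3917, North 0.3168, East 0.2915.
The surplus seat goes to South.
East receives 6.

6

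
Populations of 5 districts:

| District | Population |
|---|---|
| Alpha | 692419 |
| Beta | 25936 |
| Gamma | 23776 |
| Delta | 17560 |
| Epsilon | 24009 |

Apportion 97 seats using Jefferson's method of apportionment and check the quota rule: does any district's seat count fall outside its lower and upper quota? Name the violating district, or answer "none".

Standard quotas: Alpha 85.702, Beta 3.210, Gamma 2.943, Delta 2.173, Epsilon 2.972.
Jefferson allocation: Alpha 87, Beta 3, Gamma 2, Delta 2, Epsilon 3.
Alpha has quota 85.702 (lower 85, upper 86) but receives 87 — outside the quota interval.

Alpha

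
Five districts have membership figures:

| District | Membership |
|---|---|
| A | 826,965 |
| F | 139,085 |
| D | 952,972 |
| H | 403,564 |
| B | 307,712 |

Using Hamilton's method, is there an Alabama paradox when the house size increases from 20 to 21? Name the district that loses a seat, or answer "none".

B

At 20 seats: A 6, F 1, D 7, H 3, B 3.
At 21 seats: A 7, F 1, D 8, H 3, B 2.
B drops from 3 to 2.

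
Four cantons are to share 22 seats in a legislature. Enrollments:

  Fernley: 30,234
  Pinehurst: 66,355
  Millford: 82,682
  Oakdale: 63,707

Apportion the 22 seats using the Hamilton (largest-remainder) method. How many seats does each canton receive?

Fernley 3; Pinehurst 6; Millford 7; Oakdale 6

Standard divisor: 242978 ÷ 22 ≈ 11044.455.
Standard quotas: Fernley 2.7375, Pinehurst 6.0080, Millford 7.4863, Oakdale 5.7682.
Lower quotas: Fernley 2, Pinehurst 6, Millford 7, Oakdale 5 (sum 20, leaving 2 seats).
Remainders in descending order: Oakdale 0.7682, Fernley 0.7375, Millford 0.4863, Pinehurst 0.0080.
Largest remainders: Oakdale, Fernley receive the extra seats.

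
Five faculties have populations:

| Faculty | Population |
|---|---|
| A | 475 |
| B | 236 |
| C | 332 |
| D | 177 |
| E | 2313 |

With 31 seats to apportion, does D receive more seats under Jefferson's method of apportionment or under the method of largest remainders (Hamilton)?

Jefferson: A 4, B 2, C 3, D 1, E 21.
Hamilton: A 4, B 2, C 3, D 2, E 20.
D gets 1 under Jefferson and 2 under Hamilton.

Hamilton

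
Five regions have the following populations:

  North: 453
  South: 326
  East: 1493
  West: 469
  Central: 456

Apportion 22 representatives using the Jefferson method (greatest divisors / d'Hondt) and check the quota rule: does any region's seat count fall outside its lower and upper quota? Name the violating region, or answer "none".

none

Standard quotas: North 3.117, South 2.243, East 10.274, West 3.227, Central 3.138.
Jefferson allocation: North 3, South 2, East 11, West 3, Central 3.
Every allocation lies between the lower and upper quota.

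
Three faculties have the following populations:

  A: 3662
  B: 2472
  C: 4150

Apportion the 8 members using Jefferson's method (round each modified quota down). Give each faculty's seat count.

Standard divisor 10284/8 ≈ 1285.5; standard quotas: A 2.849, B 1.923, C 3.228.
Rounding down gives 2, 1, 3 = 6 seats, so the divisor must be adjusted.
With modified divisor 1100: modified quotas A 3.329, B 2.247, C 3.773.
Rounding down: A 3, B 2, C 3 (total 8).

A: 3, B: 2, C: 3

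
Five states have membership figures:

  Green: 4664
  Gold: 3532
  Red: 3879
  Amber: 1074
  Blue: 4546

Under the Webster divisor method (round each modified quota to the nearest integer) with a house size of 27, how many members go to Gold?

5

Standard divisor 17695/27 ≈ 655.37; standard quotas: Green 7.117, Gold 5.389, Red 5.919, Amber 1.639, Blue 6.937.
Rounding to the nearest integer gives Green 7, Gold 5, Red 6, Amber 2, Blue 7 — total 27, matching the house size, so no adjustment is needed.
Gold receives 5.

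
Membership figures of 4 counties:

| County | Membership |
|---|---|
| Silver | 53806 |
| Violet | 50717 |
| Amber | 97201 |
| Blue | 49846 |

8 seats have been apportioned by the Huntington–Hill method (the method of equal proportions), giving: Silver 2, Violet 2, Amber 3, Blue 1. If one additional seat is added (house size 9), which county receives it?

Blue

Priority for the next seat is population ÷ (√(s·(s+1))).
Priorities: Silver 21966.208, Violet 20705.129, Amber 28059.512, Blue 35246.445.
Highest priority: Blue.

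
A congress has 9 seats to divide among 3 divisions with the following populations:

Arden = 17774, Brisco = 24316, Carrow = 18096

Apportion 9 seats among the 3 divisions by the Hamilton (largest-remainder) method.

Total 60186; standard divisor 60186/9 ≈ 6687.333.
Standard quotas: Arden 2.6579, Brisco 3.6361, Carrow 2.7060.
Lower quotas: Arden 2, Brisco 3, Carrow 2 (sum 7, leaving 2 seats).
Remainders in descending order: Carrow 0.7060, Arden 0.6579, Brisco 0.6361.
The surplus seats go to Carrow, Arden.

Arden=3; Brisco=3; Carrow=3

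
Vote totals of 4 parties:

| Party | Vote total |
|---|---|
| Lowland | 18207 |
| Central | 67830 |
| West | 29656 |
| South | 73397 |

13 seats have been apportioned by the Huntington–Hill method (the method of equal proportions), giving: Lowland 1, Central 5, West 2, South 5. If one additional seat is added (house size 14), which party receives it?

South

Priority for the next seat is population ÷ (√(s·(s+1))).
Priorities: Lowland 12874.293, Central 12384.007, West 12107.011, South 13400.398.
Highest priority: South.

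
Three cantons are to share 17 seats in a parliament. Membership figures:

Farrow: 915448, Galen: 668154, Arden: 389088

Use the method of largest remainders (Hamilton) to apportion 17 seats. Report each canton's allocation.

Farrow 8, Galen 6, Arden 3

Total 1972690; standard divisor 1972690/17 ≈ 116040.588.
Standard quotas: Farrow 7.8890, Galen 5.7579, Arden 3.3530.
Lower quotas: Farrow 7, Galen 5, Arden 3 (sum 15, leaving 2 seats).
Remainders in descending order: Farrow 0.8890, Galen 0.7579, Arden 0.3530.
Largest remainders: Farrow, Galen receive the extra seats.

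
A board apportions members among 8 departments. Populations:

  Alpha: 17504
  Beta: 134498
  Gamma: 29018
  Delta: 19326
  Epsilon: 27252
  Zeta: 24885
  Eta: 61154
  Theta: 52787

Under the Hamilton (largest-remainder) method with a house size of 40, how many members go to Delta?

The standard divisor is 366424/40 ≈ 9160.6.
Standard quotas: Alpha 1.9108, Beta 14.6822, Gamma 3.1677, Delta 2.1097, Epsilon 2.9749, Zeta 2.7165, Eta 6.6758, Theta 5.7624.
Lower quotas: Alpha 1, Beta 14, Gamma 3, Delta 2, Epsilon 2, Zeta 2, Eta 6, Theta 5 (sum 35, leaving 5 seats).
Remainders in descending order: Epsilon 0.9749, Alpha 0.9108, Theta 0.7624, Zeta 0.7165, Beta 0.6822, Eta 0.6758, Gamma 0.1677, Delta 0.1097.
The surplus seats go to Epsilon, Alpha, Theta, Zeta, Beta.
Delta receives 2.

2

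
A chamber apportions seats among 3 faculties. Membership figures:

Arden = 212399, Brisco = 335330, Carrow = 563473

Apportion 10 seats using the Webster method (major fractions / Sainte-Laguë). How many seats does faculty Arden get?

2

Standard divisor 1111202/10 ≈ 111120.2; standard quotas: Arden 1.911, Brisco 3.018, Carrow 5.071.
Rounding to the nearest integer gives Arden 2, Brisco 3, Carrow 5 — total 10, matching the house size, so no adjustment is needed.
Arden receives 2.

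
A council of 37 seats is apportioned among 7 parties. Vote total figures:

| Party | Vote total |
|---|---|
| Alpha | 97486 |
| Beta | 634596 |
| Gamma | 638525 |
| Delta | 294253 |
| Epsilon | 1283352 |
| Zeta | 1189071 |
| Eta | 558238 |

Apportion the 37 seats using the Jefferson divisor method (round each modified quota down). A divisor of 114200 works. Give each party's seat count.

With modified divisor 114200: modified quotas Alpha 0.854, Beta 5.557, Gamma 5.591, Delta 2.577, Epsilon 11.238, Zeta 10.412, Eta 4.888.
Rounding down: Alpha 0, Beta 5, Gamma 5, Delta 2, Epsilon 11, Zeta 10, Eta 4 (total 37).

Alpha=0, Beta=5, Gamma=5, Delta=2, Epsilon=11, Zeta=10, Eta=4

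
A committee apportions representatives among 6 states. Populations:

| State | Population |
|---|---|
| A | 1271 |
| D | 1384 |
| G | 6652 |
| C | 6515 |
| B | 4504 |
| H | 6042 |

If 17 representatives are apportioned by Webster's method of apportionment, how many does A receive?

Standard divisor 26368/17 ≈ 1551.059; standard quotas: A 0.819, D 0.892, G 4.289, C 4.200, B 2.904, H 3.895.
Rounding to the nearest integer gives A 1, D 1, G 4, C 4, B 3, H 4 — total 17, matching the house size, so no adjustment is needed.
A receives 1.

1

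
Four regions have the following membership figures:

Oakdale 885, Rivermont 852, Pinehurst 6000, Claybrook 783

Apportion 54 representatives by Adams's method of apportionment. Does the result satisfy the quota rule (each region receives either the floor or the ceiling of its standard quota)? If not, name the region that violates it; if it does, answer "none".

Pinehurst

Standard quotas: Oakdale 5.609, Rivermont 5.400, Pinehurst 38.028, Claybrook 4.963.
Adams allocation: Oakdale 6, Rivermont 6, Pinehurst 37, Claybrook 5.
Pinehurst has quota 38.028 (lower 38, upper 39) but receives 37 — outside the quota interval.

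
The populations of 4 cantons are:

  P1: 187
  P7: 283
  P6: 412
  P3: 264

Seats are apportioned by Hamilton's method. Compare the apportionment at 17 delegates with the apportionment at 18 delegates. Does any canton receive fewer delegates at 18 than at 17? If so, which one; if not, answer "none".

At 17 seats: P1 3, P7 4, P6 6, P3 4.
At 18 seats: P1 3, P7 4, P6 7, P3 4.
No canton's allocation decreased.

none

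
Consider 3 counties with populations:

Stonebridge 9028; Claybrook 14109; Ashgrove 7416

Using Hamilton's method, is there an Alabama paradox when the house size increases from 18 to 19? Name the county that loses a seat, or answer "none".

At 18 seats: Stonebridge 5, Claybrook 8, Ashgrove 5.
At 19 seats: Stonebridge 6, Claybrook 9, Ashgrove 4.
Ashgrove drops from 5 to 4.

Ashgrove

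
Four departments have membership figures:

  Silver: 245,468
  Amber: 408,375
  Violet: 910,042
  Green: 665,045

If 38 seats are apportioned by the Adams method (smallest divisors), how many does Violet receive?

15

Standard divisor 2228930/38 ≈ 58656.053; standard quotas: Silver 4.185, Amber 6.962, Violet 15.515, Green 11.338.
Rounding up gives 5, 7, 16, 12 = 40 seats, so the divisor must be adjusted.
With modified divisor 61000: modified quotas Silver 4.024, Amber 6.695, Violet 14.919, Green 10.902.
Rounding up: Silver 5, Amber 7, Violet 15, Green 11 (total 38).
Violet receives 15.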